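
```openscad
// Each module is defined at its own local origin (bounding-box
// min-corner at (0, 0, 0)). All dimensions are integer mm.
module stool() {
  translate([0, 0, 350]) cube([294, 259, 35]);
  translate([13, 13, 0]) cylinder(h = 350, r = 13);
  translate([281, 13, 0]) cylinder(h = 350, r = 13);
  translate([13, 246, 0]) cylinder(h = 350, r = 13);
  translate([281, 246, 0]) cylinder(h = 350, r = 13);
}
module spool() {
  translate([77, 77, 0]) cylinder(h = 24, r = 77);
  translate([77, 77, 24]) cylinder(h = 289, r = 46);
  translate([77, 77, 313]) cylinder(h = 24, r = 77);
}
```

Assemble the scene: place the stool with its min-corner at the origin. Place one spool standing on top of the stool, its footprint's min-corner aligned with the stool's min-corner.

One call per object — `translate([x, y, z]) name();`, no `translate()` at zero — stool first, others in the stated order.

stool();
translate([0, 0, 385]) spool();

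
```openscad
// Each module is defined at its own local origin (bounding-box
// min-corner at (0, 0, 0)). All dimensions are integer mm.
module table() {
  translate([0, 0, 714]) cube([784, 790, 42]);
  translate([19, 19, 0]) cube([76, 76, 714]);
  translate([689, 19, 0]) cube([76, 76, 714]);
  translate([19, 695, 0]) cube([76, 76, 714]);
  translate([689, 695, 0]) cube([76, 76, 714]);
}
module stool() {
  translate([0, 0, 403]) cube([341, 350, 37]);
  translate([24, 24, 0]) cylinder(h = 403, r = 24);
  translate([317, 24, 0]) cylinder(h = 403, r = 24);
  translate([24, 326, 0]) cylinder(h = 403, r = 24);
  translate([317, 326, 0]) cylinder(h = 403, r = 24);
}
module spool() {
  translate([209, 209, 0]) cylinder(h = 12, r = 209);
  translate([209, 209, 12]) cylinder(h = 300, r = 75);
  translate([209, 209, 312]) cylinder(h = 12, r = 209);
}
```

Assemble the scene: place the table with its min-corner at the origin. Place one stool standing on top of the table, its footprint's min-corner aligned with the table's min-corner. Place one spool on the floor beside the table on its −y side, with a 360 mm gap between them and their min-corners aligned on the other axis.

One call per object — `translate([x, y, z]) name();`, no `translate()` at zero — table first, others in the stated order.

table();
translate([0, 0, 756]) stool();
translate([0, -778, 0]) spool();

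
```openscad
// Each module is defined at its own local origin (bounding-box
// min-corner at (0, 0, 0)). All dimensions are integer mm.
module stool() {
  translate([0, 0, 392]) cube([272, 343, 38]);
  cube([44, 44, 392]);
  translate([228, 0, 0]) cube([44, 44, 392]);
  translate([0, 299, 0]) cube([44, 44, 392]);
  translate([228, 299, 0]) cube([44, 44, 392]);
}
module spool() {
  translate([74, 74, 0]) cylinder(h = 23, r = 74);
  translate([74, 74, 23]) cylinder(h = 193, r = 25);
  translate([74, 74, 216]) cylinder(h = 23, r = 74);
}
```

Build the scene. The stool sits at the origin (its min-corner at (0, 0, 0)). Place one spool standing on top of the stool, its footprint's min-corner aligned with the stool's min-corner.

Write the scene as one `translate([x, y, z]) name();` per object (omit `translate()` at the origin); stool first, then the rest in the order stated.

stool();
translate([0, 0, 430]) spool();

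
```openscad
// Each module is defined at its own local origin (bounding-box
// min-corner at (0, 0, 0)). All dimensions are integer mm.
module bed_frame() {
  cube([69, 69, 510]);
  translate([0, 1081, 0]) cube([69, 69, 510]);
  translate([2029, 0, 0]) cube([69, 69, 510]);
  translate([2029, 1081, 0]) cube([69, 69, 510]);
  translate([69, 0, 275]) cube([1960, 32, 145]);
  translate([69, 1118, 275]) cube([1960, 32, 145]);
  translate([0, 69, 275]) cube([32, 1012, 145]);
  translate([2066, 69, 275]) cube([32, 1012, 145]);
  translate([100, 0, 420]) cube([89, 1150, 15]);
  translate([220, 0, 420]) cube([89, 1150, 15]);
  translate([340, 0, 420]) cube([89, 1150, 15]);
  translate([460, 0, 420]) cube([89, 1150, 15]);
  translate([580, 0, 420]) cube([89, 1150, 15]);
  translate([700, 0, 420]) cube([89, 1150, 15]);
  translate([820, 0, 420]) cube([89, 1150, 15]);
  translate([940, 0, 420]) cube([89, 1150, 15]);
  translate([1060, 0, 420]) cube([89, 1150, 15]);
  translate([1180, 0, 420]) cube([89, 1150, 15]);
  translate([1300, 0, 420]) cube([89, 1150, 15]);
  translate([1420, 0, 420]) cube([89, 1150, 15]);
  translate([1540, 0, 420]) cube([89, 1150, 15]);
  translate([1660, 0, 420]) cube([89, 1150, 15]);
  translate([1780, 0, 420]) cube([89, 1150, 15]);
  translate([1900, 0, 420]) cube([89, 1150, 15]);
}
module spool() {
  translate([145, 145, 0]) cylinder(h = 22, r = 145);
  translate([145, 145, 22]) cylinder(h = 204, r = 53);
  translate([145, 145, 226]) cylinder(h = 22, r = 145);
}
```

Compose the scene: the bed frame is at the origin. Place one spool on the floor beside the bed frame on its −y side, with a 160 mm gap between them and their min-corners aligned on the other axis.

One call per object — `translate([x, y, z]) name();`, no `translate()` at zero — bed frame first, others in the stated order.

bed_frame();
translate([0, -450, 0]) spool();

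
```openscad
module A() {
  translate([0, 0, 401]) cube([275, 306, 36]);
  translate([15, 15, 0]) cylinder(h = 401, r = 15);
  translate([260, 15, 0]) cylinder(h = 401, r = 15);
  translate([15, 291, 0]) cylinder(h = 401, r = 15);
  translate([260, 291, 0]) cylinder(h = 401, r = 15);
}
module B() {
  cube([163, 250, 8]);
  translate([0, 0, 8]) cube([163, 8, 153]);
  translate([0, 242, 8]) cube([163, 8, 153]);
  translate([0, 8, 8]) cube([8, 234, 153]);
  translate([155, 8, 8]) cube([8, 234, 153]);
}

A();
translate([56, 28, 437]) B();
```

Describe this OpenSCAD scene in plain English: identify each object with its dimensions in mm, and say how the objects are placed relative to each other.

A is a simple wooden stool: a rectangular seat 275 mm (x) by 306 mm (y), 36 mm thick, top face at z = 437 mm, on four round legs, each 30 mm in diameter. The legs rest on z = 0, each leg's axis is inset half a diameter from the nearest pair of seat edges (so the leg's bounding box is flush with the corner).

B is an open-topped rectangular box: outside dimensions 163×250×161 mm, with a uniform wall and base thickness of 8 mm. The base is a full 163×250 slab on the floor; four walls sit on top of the base. The front and back walls (the −y and +y sides) span the full width; the two side walls fit between them.

The open box is on top of the stool, centred.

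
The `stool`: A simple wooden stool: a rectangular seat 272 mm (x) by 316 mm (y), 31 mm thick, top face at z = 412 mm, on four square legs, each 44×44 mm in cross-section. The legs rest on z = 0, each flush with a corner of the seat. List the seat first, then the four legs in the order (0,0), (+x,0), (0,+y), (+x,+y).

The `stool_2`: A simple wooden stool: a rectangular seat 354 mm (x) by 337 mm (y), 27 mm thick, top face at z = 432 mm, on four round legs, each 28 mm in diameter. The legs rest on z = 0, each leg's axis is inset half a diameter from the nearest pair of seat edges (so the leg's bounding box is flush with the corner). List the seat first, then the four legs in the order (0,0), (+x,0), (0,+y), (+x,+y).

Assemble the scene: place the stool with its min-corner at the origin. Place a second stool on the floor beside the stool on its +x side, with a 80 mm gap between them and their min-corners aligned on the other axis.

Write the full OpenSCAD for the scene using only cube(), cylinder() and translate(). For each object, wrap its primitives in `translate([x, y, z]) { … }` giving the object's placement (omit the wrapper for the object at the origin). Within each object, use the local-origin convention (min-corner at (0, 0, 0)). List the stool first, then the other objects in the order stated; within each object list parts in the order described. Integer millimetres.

translate([0, 0, 381]) cube([272, 316, 31]);
cube([44, 44, 381]);
translate([228, 0, 0]) cube([44, 44, 381]);
translate([0, 272, 0]) cube([44, 44, 381]);
translate([228, 272, 0]) cube([44, 44, 381]);
translate([352, 0, 0]) {
  translate([0, 0, 405]) cube([354, 337, 27]);
  translate([14, 14, 0]) cylinder(h = 405, r = 14);
  translate([340, 14, 0]) cylinder(h = 405, r = 14);
  translate([14, 323, 0]) cylinder(h = 405, r = 14);
  translate([340, 323, 0]) cylinder(h = 405, r = 14);
}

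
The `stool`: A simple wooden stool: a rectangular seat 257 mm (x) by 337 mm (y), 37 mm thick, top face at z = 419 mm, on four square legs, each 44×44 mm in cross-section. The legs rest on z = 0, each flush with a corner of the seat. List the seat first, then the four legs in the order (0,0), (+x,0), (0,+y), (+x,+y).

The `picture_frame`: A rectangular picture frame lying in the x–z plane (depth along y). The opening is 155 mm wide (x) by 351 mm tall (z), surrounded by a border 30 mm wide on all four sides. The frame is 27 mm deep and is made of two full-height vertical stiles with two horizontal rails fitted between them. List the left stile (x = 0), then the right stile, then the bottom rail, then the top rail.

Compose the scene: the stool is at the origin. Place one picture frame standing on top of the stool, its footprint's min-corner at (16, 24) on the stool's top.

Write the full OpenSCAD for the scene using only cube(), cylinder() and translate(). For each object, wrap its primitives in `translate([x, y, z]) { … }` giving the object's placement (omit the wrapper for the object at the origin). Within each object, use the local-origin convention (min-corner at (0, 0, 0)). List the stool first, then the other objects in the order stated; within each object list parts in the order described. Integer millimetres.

translate([0, 0, 382]) cube([257, 337, 37]);
cube([44, 44, 382]);
translate([213, 0, 0]) cube([44, 44, 382]);
translate([0, 293, 0]) cube([44, 44, 382]);
translate([213, 293, 0]) cube([44, 44, 382]);
translate([16, 24, 419]) {
  cube([30, 27, 411]);
  translate([185, 0, 0]) cube([30, 27, 411]);
  translate([30, 0, 0]) cube([155, 27, 30]);
  translate([30, 0, 381]) cube([155, 27, 30]);
}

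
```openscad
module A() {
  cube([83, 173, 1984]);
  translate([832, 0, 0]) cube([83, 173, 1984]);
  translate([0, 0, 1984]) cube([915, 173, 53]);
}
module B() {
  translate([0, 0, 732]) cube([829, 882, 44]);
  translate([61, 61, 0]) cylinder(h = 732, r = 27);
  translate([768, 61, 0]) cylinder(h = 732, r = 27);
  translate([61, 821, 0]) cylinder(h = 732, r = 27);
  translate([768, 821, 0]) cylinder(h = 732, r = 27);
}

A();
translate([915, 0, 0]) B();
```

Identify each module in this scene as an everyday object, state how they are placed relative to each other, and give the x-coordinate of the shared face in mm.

A is a door frame. B is a table. The table is against the door frame's +x side, with their −y faces flush. The x-coordinate of the shared face is 915 mm.

The door frame's +x face and the table's −x face are both at x = 915 mm.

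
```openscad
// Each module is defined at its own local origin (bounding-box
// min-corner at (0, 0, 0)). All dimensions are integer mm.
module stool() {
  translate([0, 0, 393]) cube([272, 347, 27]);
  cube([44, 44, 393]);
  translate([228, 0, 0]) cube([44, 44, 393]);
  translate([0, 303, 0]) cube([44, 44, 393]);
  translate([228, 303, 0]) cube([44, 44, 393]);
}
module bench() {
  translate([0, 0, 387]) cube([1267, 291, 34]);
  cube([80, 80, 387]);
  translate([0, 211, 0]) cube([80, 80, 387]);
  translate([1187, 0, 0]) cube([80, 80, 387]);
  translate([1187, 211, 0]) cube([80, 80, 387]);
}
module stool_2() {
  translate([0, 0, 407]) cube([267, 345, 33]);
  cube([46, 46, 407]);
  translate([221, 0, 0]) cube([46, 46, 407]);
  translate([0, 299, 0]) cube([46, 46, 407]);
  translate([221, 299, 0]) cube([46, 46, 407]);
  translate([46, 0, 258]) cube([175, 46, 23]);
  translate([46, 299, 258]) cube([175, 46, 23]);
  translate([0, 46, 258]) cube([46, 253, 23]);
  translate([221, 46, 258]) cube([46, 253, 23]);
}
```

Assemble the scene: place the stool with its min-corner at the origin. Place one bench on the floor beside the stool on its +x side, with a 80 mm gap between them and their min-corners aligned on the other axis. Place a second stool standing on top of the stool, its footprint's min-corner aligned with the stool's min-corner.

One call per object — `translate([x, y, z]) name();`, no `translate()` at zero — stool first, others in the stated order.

stool();
translate([352, 0, 0]) bench();
translate([0, 0, 420]) stool_2();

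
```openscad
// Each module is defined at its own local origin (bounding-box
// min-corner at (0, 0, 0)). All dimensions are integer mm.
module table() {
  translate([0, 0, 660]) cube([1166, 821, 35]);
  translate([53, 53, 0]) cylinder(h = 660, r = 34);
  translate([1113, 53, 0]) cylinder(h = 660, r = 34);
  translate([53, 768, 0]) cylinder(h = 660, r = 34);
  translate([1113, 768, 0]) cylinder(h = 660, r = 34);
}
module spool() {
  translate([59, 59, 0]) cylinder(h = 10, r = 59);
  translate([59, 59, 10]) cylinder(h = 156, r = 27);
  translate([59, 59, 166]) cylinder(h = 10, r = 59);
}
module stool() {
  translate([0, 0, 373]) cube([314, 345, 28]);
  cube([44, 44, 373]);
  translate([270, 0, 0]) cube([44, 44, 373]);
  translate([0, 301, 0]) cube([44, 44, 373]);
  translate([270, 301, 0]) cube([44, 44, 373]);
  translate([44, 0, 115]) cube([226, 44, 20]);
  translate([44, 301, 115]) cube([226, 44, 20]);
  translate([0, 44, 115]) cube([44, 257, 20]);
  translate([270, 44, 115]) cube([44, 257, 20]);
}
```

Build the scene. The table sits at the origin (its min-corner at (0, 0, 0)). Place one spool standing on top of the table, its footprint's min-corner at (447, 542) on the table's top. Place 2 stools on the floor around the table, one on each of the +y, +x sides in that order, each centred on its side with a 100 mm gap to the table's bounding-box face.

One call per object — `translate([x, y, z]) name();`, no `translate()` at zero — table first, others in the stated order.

table();
translate([447, 542, 695]) spool();
translate([426, 921, 0]) stool();
translate([1266, 238, 0]) stool();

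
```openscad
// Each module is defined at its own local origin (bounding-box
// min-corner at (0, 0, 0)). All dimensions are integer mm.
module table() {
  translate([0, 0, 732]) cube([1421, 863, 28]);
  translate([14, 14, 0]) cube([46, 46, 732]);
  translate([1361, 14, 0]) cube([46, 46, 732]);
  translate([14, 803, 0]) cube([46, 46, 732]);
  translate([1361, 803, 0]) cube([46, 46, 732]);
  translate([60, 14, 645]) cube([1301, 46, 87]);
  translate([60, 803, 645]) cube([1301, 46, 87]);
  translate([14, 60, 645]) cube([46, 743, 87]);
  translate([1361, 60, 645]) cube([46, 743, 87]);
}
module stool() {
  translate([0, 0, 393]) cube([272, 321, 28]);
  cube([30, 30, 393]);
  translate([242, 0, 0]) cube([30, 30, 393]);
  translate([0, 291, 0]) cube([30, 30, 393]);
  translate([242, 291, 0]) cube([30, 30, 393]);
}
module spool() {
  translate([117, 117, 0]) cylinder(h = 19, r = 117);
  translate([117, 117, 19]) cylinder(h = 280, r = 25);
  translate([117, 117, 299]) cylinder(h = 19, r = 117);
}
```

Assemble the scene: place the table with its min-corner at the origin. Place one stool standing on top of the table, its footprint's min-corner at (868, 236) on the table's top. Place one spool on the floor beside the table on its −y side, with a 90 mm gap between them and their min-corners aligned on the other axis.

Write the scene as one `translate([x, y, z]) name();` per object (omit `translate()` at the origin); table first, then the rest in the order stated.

table();
translate([868, 236, 760]) stool();
translate([0, -324, 0]) spool();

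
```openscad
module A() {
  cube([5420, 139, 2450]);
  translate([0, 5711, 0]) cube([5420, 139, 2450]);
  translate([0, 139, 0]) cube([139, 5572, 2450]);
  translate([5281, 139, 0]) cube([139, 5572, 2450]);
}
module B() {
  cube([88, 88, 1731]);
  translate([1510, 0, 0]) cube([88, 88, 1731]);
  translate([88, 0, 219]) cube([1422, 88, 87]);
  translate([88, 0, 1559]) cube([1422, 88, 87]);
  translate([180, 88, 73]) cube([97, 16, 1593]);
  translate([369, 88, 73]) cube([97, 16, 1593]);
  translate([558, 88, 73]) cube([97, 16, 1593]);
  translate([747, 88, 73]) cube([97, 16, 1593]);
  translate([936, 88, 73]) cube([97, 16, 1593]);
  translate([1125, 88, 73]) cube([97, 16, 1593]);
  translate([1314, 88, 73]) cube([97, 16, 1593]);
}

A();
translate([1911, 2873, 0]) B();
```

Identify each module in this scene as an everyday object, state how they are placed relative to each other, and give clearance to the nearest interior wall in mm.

Clearances: x = 1772, y = 2734; minimum 1772 mm.

A is a house frame. B is a fence section. The fence section sits inside the house frame, centred. The clearance to the nearest interior wall is 1772 mm.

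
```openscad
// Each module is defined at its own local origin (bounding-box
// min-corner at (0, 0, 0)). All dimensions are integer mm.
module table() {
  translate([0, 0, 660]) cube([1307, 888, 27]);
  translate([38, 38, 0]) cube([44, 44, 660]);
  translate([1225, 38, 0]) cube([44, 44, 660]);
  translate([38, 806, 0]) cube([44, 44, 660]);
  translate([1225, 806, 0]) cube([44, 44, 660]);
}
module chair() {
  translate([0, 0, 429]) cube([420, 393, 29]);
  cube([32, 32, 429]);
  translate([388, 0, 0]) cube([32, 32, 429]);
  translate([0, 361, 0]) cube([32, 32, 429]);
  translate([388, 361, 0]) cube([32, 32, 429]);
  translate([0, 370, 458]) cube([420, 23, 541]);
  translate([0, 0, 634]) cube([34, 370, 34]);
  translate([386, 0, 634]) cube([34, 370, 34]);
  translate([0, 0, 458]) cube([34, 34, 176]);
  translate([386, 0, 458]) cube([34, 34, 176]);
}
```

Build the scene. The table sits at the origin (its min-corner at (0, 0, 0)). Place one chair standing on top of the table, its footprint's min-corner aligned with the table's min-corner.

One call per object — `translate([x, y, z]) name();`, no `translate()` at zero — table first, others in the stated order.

table();
translate([0, 0, 687]) chair();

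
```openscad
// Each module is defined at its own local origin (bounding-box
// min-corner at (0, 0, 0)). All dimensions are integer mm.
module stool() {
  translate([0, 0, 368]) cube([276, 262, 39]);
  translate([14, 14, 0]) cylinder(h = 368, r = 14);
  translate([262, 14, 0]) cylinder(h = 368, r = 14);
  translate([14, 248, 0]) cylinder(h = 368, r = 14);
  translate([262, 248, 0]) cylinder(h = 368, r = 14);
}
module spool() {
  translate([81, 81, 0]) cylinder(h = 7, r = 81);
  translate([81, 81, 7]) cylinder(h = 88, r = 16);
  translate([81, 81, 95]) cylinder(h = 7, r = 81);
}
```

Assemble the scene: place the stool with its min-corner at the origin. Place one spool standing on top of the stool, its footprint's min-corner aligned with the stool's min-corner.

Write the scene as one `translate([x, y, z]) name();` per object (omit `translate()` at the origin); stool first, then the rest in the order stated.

stool();
translate([0, 0, 407]) spool();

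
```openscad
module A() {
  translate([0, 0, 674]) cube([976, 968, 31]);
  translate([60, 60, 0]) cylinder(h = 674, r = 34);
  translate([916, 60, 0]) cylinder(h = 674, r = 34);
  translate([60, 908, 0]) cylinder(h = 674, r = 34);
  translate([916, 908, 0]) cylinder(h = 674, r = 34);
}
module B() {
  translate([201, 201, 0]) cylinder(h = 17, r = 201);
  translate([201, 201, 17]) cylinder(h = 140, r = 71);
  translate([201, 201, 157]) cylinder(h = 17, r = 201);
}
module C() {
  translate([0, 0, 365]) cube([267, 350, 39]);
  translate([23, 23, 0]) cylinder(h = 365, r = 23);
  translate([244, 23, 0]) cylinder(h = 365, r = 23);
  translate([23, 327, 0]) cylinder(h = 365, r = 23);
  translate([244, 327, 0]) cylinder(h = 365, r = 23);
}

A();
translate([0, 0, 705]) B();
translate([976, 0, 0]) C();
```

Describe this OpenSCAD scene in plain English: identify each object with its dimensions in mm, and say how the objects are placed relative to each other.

A is a rectangular dining table. The top is 976×968×31 mm with its upper surface at z = 705 mm. It stands on four round legs of 68 mm diameter, each leg's bounding box inset 26 mm from the nearest pair of top edges, running from the floor to the underside of the top.

B is a spool: two coaxial disc flanges of radius 201 mm and thickness 17 mm, joined by a core cylinder of radius 71 mm and height 140 mm. The lower flange rests on z = 0 and the three cylinders share a vertical axis.

C is a simple wooden stool: a rectangular seat 267 mm (x) by 350 mm (y), 39 mm thick, top face at z = 404 mm, on four round legs, each 46 mm in diameter. The legs rest on z = 0, each leg's axis is inset half a diameter from the nearest pair of seat edges (so the leg's bounding box is flush with the corner).

The spool is on top of the table. The stool is against the table's +x side, with their −y faces flush.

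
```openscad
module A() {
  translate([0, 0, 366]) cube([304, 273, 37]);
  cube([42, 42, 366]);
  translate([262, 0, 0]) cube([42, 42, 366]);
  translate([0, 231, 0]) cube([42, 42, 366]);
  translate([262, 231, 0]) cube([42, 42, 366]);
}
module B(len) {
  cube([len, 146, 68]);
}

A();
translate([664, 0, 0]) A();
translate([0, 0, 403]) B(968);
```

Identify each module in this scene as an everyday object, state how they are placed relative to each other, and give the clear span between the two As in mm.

Second stool starts at x = 664; first ends at x = 304; clear span = 664 − 304 = 360 mm.

A is a stool. B is a beam. A beam spans the tops of two stools. The clear span between the two stools is 360 mm.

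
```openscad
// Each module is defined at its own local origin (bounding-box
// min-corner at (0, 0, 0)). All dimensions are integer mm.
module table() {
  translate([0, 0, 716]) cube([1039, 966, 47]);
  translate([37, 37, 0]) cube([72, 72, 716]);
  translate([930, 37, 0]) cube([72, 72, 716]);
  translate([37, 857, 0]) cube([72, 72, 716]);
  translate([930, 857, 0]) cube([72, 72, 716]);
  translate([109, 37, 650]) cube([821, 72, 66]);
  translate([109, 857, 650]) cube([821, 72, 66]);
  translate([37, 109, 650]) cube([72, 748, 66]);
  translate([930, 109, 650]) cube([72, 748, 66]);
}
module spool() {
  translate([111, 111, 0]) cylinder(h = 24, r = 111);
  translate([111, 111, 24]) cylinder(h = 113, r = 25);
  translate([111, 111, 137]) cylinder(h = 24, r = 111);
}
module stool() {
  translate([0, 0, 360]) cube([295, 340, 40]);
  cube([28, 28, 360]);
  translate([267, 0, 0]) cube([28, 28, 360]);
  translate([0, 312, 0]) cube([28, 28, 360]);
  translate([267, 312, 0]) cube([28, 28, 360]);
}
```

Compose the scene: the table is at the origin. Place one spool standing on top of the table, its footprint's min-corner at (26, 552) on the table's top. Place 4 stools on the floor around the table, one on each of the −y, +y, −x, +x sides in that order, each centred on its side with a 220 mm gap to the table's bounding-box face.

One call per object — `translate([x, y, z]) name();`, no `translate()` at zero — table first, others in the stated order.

table();
translate([26, 552, 763]) spool();
translate([372, -560, 0]) stool();
translate([372, 1186, 0]) stool();
translate([-515, 313, 0]) stool();
translate([1259, 313, 0]) stool();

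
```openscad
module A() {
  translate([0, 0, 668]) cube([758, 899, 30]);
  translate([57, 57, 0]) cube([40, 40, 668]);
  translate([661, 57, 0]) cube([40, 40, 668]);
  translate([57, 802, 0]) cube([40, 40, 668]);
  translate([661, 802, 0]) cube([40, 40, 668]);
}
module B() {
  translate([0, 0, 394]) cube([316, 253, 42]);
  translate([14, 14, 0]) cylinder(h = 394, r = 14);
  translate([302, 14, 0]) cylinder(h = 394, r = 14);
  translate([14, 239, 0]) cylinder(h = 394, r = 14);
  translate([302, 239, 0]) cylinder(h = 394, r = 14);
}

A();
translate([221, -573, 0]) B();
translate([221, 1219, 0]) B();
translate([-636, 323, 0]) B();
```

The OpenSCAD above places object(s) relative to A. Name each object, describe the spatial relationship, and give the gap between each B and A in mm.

A is a table. B is a stool. Three stools sit around the table at the −y, +y, −x sides. The gap between each stool and the table is 320 mm.

Each stool's nearest face is 320 mm from the table's bounding box.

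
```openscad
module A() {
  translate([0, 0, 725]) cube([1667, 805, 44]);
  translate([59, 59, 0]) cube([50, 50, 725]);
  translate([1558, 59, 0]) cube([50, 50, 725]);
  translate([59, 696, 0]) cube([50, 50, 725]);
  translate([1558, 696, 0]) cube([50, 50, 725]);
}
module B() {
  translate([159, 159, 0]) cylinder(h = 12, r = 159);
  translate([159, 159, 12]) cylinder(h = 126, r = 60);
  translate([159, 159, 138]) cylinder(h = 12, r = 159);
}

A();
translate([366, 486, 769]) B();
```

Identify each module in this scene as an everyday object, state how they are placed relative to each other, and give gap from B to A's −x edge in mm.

A is a table. B is a spool. The spool is on top of the table. The gap from the spool to the table's −x edge is 366 mm.

The spool's min-x is at 366; the table's min-x is 0; gap = 366 mm.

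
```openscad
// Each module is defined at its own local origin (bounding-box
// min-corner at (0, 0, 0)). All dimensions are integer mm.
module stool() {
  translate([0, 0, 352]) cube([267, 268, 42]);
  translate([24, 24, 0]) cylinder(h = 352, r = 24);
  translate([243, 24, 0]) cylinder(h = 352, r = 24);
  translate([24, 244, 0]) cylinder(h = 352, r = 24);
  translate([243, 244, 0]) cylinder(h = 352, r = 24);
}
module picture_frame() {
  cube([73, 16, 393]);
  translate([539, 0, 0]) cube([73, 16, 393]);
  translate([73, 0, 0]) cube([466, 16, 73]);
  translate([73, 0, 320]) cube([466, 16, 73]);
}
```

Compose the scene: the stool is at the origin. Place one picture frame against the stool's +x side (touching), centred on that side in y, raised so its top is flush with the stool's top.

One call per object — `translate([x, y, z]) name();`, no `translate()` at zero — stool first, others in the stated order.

stool();
translate([267, 126, 1]) picture_frame();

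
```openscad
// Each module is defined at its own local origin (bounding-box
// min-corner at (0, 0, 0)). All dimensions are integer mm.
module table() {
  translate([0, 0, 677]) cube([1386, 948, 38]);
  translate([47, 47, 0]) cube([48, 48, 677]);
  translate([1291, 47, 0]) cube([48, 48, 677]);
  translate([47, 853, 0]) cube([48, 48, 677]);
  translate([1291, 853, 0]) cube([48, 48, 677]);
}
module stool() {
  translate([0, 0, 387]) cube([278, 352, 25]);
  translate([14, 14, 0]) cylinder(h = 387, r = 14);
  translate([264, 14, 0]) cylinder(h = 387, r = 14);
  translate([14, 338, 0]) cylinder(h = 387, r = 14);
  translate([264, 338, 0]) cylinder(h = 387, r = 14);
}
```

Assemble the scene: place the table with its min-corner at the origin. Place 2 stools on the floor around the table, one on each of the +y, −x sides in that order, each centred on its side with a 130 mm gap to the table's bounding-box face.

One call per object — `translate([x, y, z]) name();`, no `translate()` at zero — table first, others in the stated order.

table();
translate([554, 1078, 0]) stool();
translate([-408, 298, 0]) stool();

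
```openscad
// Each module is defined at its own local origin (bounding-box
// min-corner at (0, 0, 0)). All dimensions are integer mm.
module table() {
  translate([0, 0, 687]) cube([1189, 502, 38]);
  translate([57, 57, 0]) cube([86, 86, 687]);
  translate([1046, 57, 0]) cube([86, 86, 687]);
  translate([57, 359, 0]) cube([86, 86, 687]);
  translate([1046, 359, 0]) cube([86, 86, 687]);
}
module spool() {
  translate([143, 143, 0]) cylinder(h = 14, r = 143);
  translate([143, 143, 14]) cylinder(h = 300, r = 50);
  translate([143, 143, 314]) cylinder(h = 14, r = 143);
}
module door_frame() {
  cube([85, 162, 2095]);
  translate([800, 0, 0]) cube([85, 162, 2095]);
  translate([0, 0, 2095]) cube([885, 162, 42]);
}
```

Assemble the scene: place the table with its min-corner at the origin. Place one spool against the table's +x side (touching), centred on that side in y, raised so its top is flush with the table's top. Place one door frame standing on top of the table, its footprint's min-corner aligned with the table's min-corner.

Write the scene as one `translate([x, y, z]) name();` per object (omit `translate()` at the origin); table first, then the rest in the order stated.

table();
translate([1189, 108, 397]) spool();
translate([0, 0, 725]) door_frame();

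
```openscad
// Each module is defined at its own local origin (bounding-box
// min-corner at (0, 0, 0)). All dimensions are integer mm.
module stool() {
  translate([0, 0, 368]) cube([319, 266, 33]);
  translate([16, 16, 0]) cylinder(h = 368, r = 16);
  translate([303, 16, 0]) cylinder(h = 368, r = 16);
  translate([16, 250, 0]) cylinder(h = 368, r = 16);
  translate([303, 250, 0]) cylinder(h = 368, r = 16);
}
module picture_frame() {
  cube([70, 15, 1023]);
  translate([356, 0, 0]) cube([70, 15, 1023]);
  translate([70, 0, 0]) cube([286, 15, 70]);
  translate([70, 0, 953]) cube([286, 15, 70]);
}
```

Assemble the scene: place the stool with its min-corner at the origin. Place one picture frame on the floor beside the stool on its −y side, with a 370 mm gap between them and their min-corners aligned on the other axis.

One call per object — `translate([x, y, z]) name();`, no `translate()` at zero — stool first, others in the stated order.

stool();
translate([0, -385, 0]) picture_frame();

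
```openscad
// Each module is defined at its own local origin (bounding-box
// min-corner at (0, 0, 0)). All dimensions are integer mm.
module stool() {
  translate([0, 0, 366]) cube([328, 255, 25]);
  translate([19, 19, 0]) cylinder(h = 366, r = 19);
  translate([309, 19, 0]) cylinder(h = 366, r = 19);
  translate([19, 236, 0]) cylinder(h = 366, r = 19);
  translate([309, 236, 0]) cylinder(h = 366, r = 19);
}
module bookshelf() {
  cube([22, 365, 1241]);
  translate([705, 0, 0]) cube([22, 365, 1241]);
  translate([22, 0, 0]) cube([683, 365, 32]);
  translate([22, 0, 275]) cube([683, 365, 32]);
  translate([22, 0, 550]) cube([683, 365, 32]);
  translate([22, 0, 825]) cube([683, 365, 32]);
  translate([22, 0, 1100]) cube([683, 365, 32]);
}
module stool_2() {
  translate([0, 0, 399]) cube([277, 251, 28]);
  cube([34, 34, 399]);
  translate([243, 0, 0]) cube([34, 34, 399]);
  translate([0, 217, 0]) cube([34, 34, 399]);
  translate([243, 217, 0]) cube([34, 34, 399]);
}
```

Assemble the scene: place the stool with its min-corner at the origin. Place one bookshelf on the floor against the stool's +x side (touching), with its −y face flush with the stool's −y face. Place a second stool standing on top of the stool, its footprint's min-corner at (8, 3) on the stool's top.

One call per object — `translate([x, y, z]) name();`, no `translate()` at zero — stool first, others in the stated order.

stool();
translate([328, 0, 0]) bookshelf();
translate([8, 3, 391]) stool_2();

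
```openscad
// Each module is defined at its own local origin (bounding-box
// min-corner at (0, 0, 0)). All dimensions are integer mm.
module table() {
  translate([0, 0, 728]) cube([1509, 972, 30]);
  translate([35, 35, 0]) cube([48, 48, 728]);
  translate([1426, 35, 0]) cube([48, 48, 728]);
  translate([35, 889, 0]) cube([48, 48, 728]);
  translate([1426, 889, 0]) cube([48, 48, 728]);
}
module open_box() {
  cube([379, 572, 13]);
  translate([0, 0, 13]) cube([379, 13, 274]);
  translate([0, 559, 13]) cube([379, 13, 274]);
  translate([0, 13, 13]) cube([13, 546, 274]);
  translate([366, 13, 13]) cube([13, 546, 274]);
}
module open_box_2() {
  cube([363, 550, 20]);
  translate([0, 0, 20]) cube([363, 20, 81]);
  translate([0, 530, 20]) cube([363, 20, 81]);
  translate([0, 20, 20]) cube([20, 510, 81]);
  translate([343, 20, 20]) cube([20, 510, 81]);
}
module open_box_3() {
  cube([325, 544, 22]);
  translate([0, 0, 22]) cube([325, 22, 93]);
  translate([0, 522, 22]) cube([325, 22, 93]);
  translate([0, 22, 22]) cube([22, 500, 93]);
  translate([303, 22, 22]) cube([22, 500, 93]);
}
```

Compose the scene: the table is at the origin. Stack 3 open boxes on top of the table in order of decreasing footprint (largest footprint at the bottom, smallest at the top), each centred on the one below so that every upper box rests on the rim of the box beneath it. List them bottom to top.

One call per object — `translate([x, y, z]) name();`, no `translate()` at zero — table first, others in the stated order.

table();
translate([565, 200, 758]) open_box();
translate([573, 211, 1045]) open_box_2();
translate([592, 214, 1146]) open_box_3();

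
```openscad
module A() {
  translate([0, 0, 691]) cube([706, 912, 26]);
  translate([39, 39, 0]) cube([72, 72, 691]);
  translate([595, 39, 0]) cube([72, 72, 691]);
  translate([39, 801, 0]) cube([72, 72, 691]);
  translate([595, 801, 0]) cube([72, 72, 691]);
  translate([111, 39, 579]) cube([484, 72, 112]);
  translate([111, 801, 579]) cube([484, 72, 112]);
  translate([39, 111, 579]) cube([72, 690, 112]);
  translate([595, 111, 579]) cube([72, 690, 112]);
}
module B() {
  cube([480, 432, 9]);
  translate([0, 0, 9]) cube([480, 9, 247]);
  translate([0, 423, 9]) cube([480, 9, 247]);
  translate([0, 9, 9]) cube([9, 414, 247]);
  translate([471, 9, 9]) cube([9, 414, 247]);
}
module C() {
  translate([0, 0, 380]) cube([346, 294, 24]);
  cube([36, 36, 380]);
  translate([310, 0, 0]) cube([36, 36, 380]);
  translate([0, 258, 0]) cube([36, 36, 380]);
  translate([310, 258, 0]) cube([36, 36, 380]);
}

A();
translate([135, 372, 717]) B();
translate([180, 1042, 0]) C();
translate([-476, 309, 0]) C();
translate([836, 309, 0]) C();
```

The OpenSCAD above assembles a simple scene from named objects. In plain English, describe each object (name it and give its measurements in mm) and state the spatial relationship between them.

A is a table: top 706 mm (x) × 912 mm (y), 26 mm thick, upper face at z = 717 mm, on four 72×72 mm square legs, each inset 39 mm from the nearest pair of top edges, running from z = 0 to the bottom of the top. Four apron rails, 72 mm thick and 112 mm tall, run between adjacent legs with their top edges flush with the underside of the top and their outer faces flush with the legs' outer faces.

B is an open storage box with external size 480×432×256 mm and wall thickness 9 mm (the base is also 9 mm thick). The base covers the whole footprint; the four walls stand on the base, with the y-facing walls full-width and the x-facing walls fitting between their inner faces.

C is a four-legged stool. The seat is a 346×294×24 mm slab whose top surface is at z = 404 mm; four square legs, each 36×36 mm in cross-section, run from the floor (z = 0) to the underside of the seat, each flush with a corner of the seat.

The open box is on top of the table. Three stools sit around the table at the +y, −x, +x sides.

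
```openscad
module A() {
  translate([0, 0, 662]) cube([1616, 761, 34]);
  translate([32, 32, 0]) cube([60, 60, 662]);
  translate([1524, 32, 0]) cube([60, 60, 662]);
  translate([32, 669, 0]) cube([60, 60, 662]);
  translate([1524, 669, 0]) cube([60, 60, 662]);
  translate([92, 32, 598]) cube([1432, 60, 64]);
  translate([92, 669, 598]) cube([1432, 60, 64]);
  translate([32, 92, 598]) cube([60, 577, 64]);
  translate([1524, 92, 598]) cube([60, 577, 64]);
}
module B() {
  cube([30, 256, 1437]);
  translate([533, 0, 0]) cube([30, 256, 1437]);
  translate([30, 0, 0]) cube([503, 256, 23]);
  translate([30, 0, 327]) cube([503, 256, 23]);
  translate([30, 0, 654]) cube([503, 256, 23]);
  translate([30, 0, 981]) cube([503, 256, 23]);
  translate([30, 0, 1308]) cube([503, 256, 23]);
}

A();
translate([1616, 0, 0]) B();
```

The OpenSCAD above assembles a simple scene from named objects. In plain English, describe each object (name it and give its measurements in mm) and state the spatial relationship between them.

A is a rectangular dining table. The top is 1616×761×34 mm with its upper surface at z = 696 mm. It stands on four 60×60 mm square legs, each inset 32 mm from the nearest pair of top edges, running from the floor to the underside of the top. Four apron rails, 60 mm thick and 64 mm tall, run between adjacent legs with their top edges flush with the underside of the top and their outer faces flush with the legs' outer faces.

B is a bookshelf 563 mm wide overall, 256 mm deep and 1437 mm tall. The two sides are 30 mm thick vertical panels. 5 horizontal shelves of 23 mm thickness span between the inner faces of the sides; the lowest shelf sits on the floor and shelves are stacked with a clear vertical gap of 304 mm between each pair.

The bookshelf is against the table's +x side, with their −y faces flush.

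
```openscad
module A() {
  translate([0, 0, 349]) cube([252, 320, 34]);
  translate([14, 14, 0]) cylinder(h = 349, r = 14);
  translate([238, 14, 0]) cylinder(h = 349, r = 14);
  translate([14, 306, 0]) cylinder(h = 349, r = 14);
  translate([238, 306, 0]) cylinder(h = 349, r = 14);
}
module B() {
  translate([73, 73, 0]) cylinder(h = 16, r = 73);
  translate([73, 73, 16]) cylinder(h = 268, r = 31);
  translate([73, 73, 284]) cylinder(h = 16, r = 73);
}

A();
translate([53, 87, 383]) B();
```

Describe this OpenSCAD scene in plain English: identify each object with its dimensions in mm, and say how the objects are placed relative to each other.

A is a four-legged stool. The seat is a 252×320×34 mm slab whose top surface is at z = 383 mm; four round legs, each 28 mm in diameter, run from the floor (z = 0) to the underside of the seat, each leg's axis is inset half a diameter from the nearest pair of seat edges (so the leg's bounding box is flush with the corner).

B is a spool: two coaxial disc flanges of radius 73 mm and thickness 16 mm, joined by a core cylinder of radius 31 mm and height 268 mm. The lower flange rests on z = 0 and the three cylinders share a vertical axis.

The spool is on top of the stool, centred.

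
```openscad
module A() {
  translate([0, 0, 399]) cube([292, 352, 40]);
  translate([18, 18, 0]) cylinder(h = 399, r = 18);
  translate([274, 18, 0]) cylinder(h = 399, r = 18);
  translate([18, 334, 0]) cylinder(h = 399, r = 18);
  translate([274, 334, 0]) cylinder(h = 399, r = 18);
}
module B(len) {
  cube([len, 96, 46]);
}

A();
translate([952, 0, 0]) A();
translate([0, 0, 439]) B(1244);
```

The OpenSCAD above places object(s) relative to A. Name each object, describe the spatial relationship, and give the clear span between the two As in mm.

A is a stool. B is a beam. A beam spans the tops of two stools. The clear span between the two stools is 660 mm.

Second stool starts at x = 952; first ends at x = 292; clear span = 952 − 292 = 660 mm.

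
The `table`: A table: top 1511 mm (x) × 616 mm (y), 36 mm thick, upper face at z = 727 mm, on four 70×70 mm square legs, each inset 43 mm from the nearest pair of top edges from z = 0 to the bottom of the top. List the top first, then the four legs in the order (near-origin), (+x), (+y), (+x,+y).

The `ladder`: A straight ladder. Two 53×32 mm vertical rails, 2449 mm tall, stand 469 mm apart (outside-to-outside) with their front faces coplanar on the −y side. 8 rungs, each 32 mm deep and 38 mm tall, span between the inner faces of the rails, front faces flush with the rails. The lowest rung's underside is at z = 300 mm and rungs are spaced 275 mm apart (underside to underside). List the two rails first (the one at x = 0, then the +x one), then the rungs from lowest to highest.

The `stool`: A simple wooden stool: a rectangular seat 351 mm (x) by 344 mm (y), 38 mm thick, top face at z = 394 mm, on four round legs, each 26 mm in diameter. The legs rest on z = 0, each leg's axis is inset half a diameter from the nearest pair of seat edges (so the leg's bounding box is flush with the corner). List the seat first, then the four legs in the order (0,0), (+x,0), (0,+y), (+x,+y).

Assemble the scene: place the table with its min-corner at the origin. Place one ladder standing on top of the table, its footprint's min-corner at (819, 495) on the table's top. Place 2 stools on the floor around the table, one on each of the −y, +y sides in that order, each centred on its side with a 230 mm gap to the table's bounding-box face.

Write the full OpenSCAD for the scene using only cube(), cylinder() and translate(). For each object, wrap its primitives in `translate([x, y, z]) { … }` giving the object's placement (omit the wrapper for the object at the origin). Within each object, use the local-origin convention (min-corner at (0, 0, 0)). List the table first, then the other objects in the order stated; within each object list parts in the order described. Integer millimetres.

translate([0, 0, 691]) cube([1511, 616, 36]);
translate([43, 43, 0]) cube([70, 70, 691]);
translate([1398, 43, 0]) cube([70, 70, 691]);
translate([43, 503, 0]) cube([70, 70, 691]);
translate([1398, 503, 0]) cube([70, 70, 691]);
translate([819, 495, 727]) {
  cube([53, 32, 2449]);
  translate([416, 0, 0]) cube([53, 32, 2449]);
  translate([53, 0, 300]) cube([363, 32, 38]);
  translate([53, 0, 575]) cube([363, 32, 38]);
  translate([53, 0, 850]) cube([363, 32, 38]);
  translate([53, 0, 1125]) cube([363, 32, 38]);
  translate([53, 0, 1400]) cube([363, 32, 38]);
  translate([53, 0, 1675]) cube([363, 32, 38]);
  translate([53, 0, 1950]) cube([363, 32, 38]);
  translate([53, 0, 2225]) cube([363, 32, 38]);
}
translate([580, -574, 0]) {
  translate([0, 0, 356]) cube([351, 344, 38]);
  translate([13, 13, 0]) cylinder(h = 356, r = 13);
  translate([338, 13, 0]) cylinder(h = 356, r = 13);
  translate([13, 331, 0]) cylinder(h = 356, r = 13);
  translate([338, 331, 0]) cylinder(h = 356, r = 13);
}
translate([580, 846, 0]) {
  translate([0, 0, 356]) cube([351, 344, 38]);
  translate([13, 13, 0]) cylinder(h = 356, r = 13);
  translate([338, 13, 0]) cylinder(h = 356, r = 13);
  translate([13, 331, 0]) cylinder(h = 356, r = 13);
  translate([338, 331, 0]) cylinder(h = 356, r = 13);
}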